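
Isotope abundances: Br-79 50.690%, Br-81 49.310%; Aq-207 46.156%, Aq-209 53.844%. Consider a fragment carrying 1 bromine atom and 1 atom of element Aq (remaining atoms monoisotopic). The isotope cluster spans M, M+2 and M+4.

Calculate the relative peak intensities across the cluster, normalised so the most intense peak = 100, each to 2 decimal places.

46.74 : 100.00 : 53.04

Bromine pattern (n=1): 0.5069 : 0.4931
Element Aq pattern (n=1): 0.46156 : 0.53844
Convolve the two distributions (both contribute in 2-u steps):
  M: 0.5069×0.46156 = 0.233965
  M+2: 0.5069×0.53844 + 0.4931×0.46156 = 0.500530
  M+4: 0.4931×0.53844 = 0.265505
Scale to base peak (0.500530) = 100: 46.74 : 100.00 : 53.04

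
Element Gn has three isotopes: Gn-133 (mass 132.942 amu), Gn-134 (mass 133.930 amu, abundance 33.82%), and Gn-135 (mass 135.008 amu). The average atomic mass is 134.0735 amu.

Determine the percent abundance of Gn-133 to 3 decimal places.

27.586%

Let x and y be the fractions of Gn-133 and Gn-135. Then x + y = 1 − 0.3382 = 0.6618 and 132.942x + 135.008y = 134.0735 − 0.3382×133.930 = 88.778374.
Substituting: 132.942x + 135.008(0.6618 − x) = 88.778374
(132.942 − 135.008)x = -0.5699204  ⇒  x = 0.27586, y = 0.38594
Gn-133: 27.586%, Gn-135: 38.594%.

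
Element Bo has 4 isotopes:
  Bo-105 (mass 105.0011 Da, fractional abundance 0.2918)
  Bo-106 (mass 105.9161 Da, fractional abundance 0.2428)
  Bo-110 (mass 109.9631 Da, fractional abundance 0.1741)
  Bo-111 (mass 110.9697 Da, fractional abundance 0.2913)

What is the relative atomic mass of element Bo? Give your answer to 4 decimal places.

Average mass = Σ (abundance × isotope mass) = 0.2918 × 105.0011 + 0.2428 × 105.9161 + 0.1741 × 109.9631 + 0.2913 × 110.9697
= 30.63932 + 25.71643 + 19.14458 + 32.32547 = 107.82580 Da

107.8258 Da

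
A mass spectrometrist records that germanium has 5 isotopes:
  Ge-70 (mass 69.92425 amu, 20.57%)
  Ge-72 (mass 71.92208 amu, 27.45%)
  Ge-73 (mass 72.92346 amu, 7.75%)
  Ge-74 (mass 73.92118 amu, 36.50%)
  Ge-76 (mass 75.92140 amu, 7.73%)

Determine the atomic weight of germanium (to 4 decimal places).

The abundance-weighted mean is 0.2057 × 69.92425 + 0.2745 × 71.92208 + 0.0775 × 72.92346 + 0.3650 × 73.92118 + 0.0773 × 75.92140
= 14.383418 + 19.742611 + 5.651568 + 26.981231 + 5.868724 = 72.627552 amu

72.6276 amu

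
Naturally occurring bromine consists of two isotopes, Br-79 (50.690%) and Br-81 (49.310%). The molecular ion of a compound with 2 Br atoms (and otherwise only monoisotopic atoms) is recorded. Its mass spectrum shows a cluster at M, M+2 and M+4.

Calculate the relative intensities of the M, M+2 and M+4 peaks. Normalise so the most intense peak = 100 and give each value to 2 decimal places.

51.40 : 100.00 : 48.64

The 2 Br atoms are independent, so intensities follow the terms of (0.50690 + 0.49310)^2.
P(M) = 0.50690^2 = 0.256948
P(M+2) = 2 × 0.50690^1 × 0.49310^1 = 0.499905
P(M+4) = 0.49310^2 = 0.243148
The M+2 peak is largest (0.499905); scaling to 100 gives 51.40 : 100.00 : 48.64.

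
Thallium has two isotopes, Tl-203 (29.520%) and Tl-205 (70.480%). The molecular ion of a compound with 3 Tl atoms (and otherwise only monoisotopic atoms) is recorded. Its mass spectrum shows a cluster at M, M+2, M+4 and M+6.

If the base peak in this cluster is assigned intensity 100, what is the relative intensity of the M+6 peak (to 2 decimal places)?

79.58

(0.29520 + 0.70480)^3 gives M 0.0257, M+2 0.1843, M+4 0.4399, M+6 0.3501; the largest is M+4.
P(M+4) = C(3,2) × 0.29520^1 × 0.70480^2 = 3 × 0.2952 × 0.49674304 = 0.439916 (base)
P(M+6) = C(3,3) × 0.29520^0 × 0.70480^3 = 1 × 1.0000 × 0.35010449 = 0.350104
Relative intensity = 0.350104 / 0.439916 × 100 = 79.58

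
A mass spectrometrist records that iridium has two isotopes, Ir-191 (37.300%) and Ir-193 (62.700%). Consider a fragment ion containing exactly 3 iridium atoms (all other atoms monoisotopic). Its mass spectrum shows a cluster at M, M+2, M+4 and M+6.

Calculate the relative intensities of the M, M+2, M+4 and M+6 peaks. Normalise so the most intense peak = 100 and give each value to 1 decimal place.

11.8 : 59.5 : 100.0 : 56.0

Expanding (0.37300 + 0.62700)^3:
P(M) = 0.37300^3 = 0.051895
P(M+2) = 3 × 0.37300^2 × 0.62700^1 = 0.261702
P(M+4) = 3 × 0.37300^1 × 0.62700^2 = 0.439911
P(M+6) = 0.62700^3 = 0.246492
The M+4 peak is largest (0.439911); scaling to 100 gives 11.8 : 59.5 : 100.0 : 56.0.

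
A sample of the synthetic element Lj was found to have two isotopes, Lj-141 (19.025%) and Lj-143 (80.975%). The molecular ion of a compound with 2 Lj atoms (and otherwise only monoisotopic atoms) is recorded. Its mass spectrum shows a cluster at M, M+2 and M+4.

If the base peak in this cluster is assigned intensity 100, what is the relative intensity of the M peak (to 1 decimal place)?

5.5

(0.19025 + 0.80975)^2 gives M 0.0362, M+2 0.3081, M+4 0.6557; the largest is M+4.
P(M+4) = C(2,2) × 0.19025^0 × 0.80975^2 = 1 × 1.0000 × 0.65569506 = 0.655695 (base)
P(M) = C(2,0) × 0.19025^2 × 0.80975^0 = 1 × 0.03619506 × 1.0000 = 0.036195
Relative intensity = 0.036195 / 0.655695 × 100 = 5.5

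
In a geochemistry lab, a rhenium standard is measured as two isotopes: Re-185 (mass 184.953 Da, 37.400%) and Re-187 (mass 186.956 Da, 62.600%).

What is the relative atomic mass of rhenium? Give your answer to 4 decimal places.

186.2069 Da

Average mass = Σ (abundance × isotope mass) = 0.37400 × 184.953 + 0.62600 × 186.956
= 69.17242 + 117.03446 = 186.20688 Da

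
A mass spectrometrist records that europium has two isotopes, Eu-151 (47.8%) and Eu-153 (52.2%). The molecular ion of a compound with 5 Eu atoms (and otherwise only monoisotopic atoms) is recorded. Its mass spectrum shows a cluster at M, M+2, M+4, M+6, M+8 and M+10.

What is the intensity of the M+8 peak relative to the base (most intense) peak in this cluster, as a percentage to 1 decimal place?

54.6%

(0.478 + 0.522)^5 gives M 0.0250, M+2 0.1363, M+4 0.2976, M+6 0.3250, M+8 0.1775, M+10 0.0388; the largest is M+6.
P(M+6) = C(5,3) × 0.478^2 × 0.522^3 = 10 × 0.228484 × 0.14223665 = 0.324988 (base)
P(M+8) = C(5,4) × 0.478^1 × 0.522^4 = 5 × 0.4780 × 0.07424753 = 0.177452
Relative intensity = 0.177452 / 0.324988 × 100 = 54.6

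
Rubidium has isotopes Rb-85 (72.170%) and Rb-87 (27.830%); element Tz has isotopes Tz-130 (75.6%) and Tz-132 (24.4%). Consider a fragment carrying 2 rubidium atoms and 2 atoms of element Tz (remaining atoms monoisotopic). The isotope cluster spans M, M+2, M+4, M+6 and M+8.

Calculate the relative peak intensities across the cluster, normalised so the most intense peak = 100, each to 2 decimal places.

Rubidium pattern (n=2): 0.52085089 : 0.40169822 : 0.07745089
Element Tz pattern (n=2): 0.571536 : 0.368928 : 0.059536
Convolve the two distributions (both contribute in 2-u steps):
  M: 0.52085089×0.571536 = 0.297685
  M+2: 0.52085089×0.368928 + 0.40169822×0.571536 = 0.421741
  M+4: 0.52085089×0.059536 + 0.40169822×0.368928 + 0.07745089×0.571536 = 0.223473
  M+6: 0.40169822×0.059536 + 0.07745089×0.368928 = 0.052489
  M+8: 0.07745089×0.059536 = 0.004611
Scale to base peak (0.421741) = 100: 70.58 : 100.00 : 52.99 : 12.45 : 1.09

70.58 : 100.00 : 52.99 : 12.45 : 1.09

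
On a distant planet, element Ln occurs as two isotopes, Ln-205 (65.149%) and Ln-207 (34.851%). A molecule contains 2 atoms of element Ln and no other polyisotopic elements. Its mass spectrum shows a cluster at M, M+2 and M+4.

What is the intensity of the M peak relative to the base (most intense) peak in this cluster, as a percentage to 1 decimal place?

93.5%

(0.65149 + 0.34851)^2 gives M 0.4244, M+2 0.4541, M+4 0.1215; the largest is M+2.
P(M+2) = C(2,1) × 0.65149^1 × 0.34851^1 = 2 × 0.65149 × 0.34851 = 0.454102 (base)
P(M) = C(2,0) × 0.65149^2 × 0.34851^0 = 1 × 0.42443922 × 1.0000 = 0.424439
Relative intensity = 0.424439 / 0.454102 × 100 = 93.5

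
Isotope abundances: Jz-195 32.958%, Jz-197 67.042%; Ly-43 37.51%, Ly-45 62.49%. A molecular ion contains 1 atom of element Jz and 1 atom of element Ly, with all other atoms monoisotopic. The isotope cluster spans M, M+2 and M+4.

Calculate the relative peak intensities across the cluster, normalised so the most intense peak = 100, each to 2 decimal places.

27.03 : 100.00 : 91.59

Element Jz pattern (n=1): 0.32958 : 0.67042
Element Ly pattern (n=1): 0.3751 : 0.6249
Convolve the two distributions (both contribute in 2-u steps):
  M: 0.32958×0.3751 = 0.123625
  M+2: 0.32958×0.6249 + 0.67042×0.3751 = 0.457429
  M+4: 0.67042×0.6249 = 0.418945
Scale to base peak (0.457429) = 100: 27.03 : 100.00 : 91.59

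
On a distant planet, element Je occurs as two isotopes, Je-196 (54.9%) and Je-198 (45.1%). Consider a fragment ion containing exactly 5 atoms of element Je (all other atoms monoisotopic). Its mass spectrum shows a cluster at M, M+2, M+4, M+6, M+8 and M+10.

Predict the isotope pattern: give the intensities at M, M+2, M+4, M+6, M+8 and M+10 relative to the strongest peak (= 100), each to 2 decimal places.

Each Je atom is independently Je-196 (p = 0.549) or Je-198 (q = 0.451); the cluster is the binomial expansion (p + q)^5.
P(M) = 0.549^5 = 0.049873
P(M+2) = 5 × 0.549^4 × 0.451^1 = 0.204850
P(M+4) = 10 × 0.549^3 × 0.451^2 = 0.336566
P(M+6) = 10 × 0.549^2 × 0.451^3 = 0.276487
P(M+8) = 5 × 0.549^1 × 0.451^4 = 0.113566
P(M+10) = 0.451^5 = 0.018659
The M+4 peak is largest (0.336566); scaling to 100 gives 14.82 : 60.86 : 100.00 : 82.15 : 33.74 : 5.54.

14.82 : 60.86 : 100.00 : 82.15 : 33.74 : 5.54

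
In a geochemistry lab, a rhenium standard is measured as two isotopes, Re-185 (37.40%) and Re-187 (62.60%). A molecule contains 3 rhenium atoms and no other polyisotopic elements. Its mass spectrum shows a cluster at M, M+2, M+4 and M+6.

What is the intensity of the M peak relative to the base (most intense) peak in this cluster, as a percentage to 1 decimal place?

11.9%

Term probabilities: M 0.0523, M+2 0.2627, M+4 0.4397, M+6 0.2453. Base peak = M+4.
P(M+4) = C(3,2) × 0.3740^1 × 0.6260^2 = 3 × 0.3740 × 0.391876 = 0.439685 (base)
P(M) = C(3,0) × 0.3740^3 × 0.6260^0 = 1 × 0.05231362 × 1.0000 = 0.052314
Relative intensity = 0.052314 / 0.439685 × 100 = 11.9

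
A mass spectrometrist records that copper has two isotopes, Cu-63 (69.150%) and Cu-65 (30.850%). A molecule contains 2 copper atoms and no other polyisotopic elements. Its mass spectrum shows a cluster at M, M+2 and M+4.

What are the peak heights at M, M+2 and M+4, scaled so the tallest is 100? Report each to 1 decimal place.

Expanding (0.69150 + 0.30850)^2:
P(M) = 0.69150^2 = 0.478172
P(M+2) = 2 × 0.69150^1 × 0.30850^1 = 0.426656
P(M+4) = 0.30850^2 = 0.095172
The M peak is largest (0.478172); scaling to 100 gives 100.0 : 89.2 : 19.9.

100.0 : 89.2 : 19.9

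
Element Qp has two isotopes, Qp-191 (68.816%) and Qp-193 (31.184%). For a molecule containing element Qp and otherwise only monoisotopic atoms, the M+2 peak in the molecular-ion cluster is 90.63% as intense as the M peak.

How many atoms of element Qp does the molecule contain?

2

For n independent Qp atoms, I(M+2)/I(M) = n · (abundance Qp-193) / (abundance Qp-191) = n · 0.31184/0.68816.
n = 0.9063 × 0.68816/0.31184 = 2.00 ≈ 2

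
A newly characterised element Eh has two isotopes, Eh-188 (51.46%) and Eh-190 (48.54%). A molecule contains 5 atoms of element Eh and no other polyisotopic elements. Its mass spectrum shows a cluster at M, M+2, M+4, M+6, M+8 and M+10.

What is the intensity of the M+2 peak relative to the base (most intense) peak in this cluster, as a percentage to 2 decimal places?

Binomial terms of (0.5146 + 0.4854)^5: M 0.0361, M+2 0.1702, M+4 0.3211, M+6 0.3029, M+8 0.1428, M+10 0.0269 → M+4 is the base peak.
P(M+4) = C(5,2) × 0.5146^3 × 0.4854^2 = 10 × 0.13627285 × 0.23561316 = 0.321077 (base)
P(M+2) = C(5,1) × 0.5146^4 × 0.4854^1 = 5 × 0.07012601 × 0.4854 = 0.170196
Relative intensity = 0.170196 / 0.321077 × 100 = 53.01

53.01%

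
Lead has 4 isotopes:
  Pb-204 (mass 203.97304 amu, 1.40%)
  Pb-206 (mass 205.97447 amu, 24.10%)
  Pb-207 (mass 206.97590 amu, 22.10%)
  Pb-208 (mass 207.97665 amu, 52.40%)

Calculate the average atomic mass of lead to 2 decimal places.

207.22 amu

The abundance-weighted mean is 0.0140 × 203.97304 + 0.2410 × 205.97447 + 0.2210 × 206.97590 + 0.5240 × 207.97665
= 2.855623 + 49.639847 + 45.741674 + 108.979765 = 207.216909 amu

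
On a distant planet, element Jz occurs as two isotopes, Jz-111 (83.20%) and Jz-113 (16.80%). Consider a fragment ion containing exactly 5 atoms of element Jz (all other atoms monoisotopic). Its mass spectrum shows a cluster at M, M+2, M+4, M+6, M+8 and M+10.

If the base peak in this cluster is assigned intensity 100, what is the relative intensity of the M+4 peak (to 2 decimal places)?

40.38

(0.8320 + 0.1680)^5 gives M 0.3987, M+2 0.4025, M+4 0.1626, M+6 0.0328, M+8 0.0033, M+10 0.0001; the largest is M+2.
P(M+2) = C(5,1) × 0.8320^4 × 0.1680^1 = 5 × 0.47917407 × 0.1680 = 0.402506 (base)
P(M+4) = C(5,2) × 0.8320^3 × 0.1680^2 = 10 × 0.57593037 × 0.028224 = 0.162551
Relative intensity = 0.162551 / 0.402506 × 100 = 40.38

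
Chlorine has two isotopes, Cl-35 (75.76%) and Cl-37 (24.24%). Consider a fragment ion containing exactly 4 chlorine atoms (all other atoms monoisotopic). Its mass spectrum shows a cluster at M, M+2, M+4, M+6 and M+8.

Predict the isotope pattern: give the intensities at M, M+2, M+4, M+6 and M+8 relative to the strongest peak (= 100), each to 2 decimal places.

Expanding (0.7576 + 0.2424)^4:
P(M) = 0.7576^4 = 0.329428
P(M+2) = 4 × 0.7576^3 × 0.2424^1 = 0.421612
P(M+4) = 6 × 0.7576^2 × 0.2424^2 = 0.202347
P(M+6) = 4 × 0.7576^1 × 0.2424^3 = 0.043162
P(M+8) = 0.2424^4 = 0.003452
The M+2 peak is largest (0.421612); scaling to 100 gives 78.14 : 100.00 : 47.99 : 10.24 : 0.82.

78.14 : 100.00 : 47.99 : 10.24 : 0.82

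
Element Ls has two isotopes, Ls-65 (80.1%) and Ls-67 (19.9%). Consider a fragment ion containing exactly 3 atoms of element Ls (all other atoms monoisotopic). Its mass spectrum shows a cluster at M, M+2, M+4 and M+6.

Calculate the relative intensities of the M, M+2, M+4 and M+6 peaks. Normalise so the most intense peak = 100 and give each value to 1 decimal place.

Expanding (0.801 + 0.199)^3:
P(M) = 0.801^3 = 0.513922
P(M+2) = 3 × 0.801^2 × 0.199^1 = 0.383036
P(M+4) = 3 × 0.801^1 × 0.199^2 = 0.095161
P(M+6) = 0.199^3 = 0.007881
The M peak is largest (0.513922); scaling to 100 gives 100.0 : 74.5 : 18.5 : 1.5.

100.0 : 74.5 : 18.5 : 1.5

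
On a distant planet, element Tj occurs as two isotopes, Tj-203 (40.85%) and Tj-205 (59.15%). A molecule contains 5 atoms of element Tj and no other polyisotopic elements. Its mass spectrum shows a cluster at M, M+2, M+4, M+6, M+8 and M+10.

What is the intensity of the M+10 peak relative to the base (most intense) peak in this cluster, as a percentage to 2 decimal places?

Binomial terms of (0.4085 + 0.5915)^5: M 0.0114, M+2 0.0824, M+4 0.2385, M+6 0.3453, M+8 0.2500, M+10 0.0724 → M+6 is the base peak.
P(M+6) = C(5,3) × 0.4085^2 × 0.5915^3 = 10 × 0.16687225 × 0.20694944 = 0.345341 (base)
P(M+10) = C(5,5) × 0.4085^0 × 0.5915^5 = 1 × 1.0000 × 0.07240586 = 0.072406
Relative intensity = 0.072406 / 0.345341 × 100 = 20.97

20.97%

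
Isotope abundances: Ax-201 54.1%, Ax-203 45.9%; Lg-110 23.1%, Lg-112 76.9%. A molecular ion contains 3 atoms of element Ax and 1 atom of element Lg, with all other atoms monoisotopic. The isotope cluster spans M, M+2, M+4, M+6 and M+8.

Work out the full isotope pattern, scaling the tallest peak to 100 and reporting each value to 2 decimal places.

Element Ax pattern (n=3): 0.15834042 : 0.40302174 : 0.34193526 : 0.09670258
Element Lg pattern (n=1): 0.2310 : 0.7690
Convolve the two distributions (both contribute in 2-u steps):
  M: 0.15834042×0.2310 = 0.036577
  M+2: 0.15834042×0.7690 + 0.40302174×0.2310 = 0.214862
  M+4: 0.40302174×0.7690 + 0.34193526×0.2310 = 0.388911
  M+6: 0.34193526×0.7690 + 0.09670258×0.2310 = 0.285287
  M+8: 0.09670258×0.7690 = 0.074364
Scale to base peak (0.388911) = 100: 9.40 : 55.25 : 100.00 : 73.36 : 19.12

9.40 : 55.25 : 100.00 : 73.36 : 19.12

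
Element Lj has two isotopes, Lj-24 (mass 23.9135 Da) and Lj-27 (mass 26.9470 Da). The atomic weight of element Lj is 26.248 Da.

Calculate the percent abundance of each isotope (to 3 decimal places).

Let x be the fractional abundance of Lj-24; then Lj-27 has abundance 1 − x.
23.9135·x + 26.9470·(1 − x) = 26.248
(23.9135 − 26.9470)·x = 26.248 − 26.9470
x = -0.6990 / -3.0335 = 0.23043 → 23.043% Lj-24, 76.957% Lj-27.

Lj-24: 23.043%, Lj-27: 76.957%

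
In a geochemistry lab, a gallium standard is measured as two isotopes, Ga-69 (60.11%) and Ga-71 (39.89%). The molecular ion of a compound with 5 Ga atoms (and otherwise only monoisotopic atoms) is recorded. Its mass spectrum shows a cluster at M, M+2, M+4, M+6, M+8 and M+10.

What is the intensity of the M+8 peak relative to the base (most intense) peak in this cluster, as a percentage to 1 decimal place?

(0.6011 + 0.3989)^5 gives M 0.0785, M+2 0.2604, M+4 0.3456, M+6 0.2293, M+8 0.0761, M+10 0.0101; the largest is M+4.
P(M+4) = C(5,2) × 0.6011^3 × 0.3989^2 = 10 × 0.21719018 × 0.15912121 = 0.345596 (base)
P(M+8) = C(5,4) × 0.6011^1 × 0.3989^4 = 5 × 0.6011 × 0.02531956 = 0.076098
Relative intensity = 0.076098 / 0.345596 × 100 = 22.0

22.0%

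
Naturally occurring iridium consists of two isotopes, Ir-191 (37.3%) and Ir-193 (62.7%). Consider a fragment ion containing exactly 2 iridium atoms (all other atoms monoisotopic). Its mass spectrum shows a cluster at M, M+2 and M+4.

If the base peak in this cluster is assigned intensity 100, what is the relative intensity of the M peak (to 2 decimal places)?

29.74

(0.373 + 0.627)^2 gives M 0.1391, M+2 0.4677, M+4 0.3931; the largest is M+2.
P(M+2) = C(2,1) × 0.373^1 × 0.627^1 = 2 × 0.3730 × 0.6270 = 0.467742 (base)
P(M) = C(2,0) × 0.373^2 × 0.627^0 = 1 × 0.139129 × 1.0000 = 0.139129
Relative intensity = 0.139129 / 0.467742 × 100 = 29.74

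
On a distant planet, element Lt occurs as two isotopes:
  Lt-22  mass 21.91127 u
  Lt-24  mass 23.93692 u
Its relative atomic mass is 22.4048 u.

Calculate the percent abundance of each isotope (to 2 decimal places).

Let x be the fractional abundance of Lt-22; then Lt-24 has abundance 1 − x.
21.91127·x + 23.93692·(1 − x) = 22.4048
(21.91127 − 23.93692)·x = 22.4048 − 23.93692
x = -1.53212 / -2.02565 = 0.75636 → 75.64% Lt-22, 24.36% Lt-24.

Lt-22: 75.64%, Lt-24: 24.36%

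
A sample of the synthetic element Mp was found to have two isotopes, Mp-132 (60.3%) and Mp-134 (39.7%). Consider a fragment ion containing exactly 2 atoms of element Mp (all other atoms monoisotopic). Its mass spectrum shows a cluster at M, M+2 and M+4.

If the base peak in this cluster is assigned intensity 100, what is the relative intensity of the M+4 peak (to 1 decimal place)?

(0.603 + 0.397)^2 gives M 0.3636, M+2 0.4788, M+4 0.1576; the largest is M+2.
P(M+2) = C(2,1) × 0.603^1 × 0.397^1 = 2 × 0.6030 × 0.3970 = 0.478782 (base)
P(M+4) = C(2,2) × 0.603^0 × 0.397^2 = 1 × 1.0000 × 0.157609 = 0.157609
Relative intensity = 0.157609 / 0.478782 × 100 = 32.9

32.9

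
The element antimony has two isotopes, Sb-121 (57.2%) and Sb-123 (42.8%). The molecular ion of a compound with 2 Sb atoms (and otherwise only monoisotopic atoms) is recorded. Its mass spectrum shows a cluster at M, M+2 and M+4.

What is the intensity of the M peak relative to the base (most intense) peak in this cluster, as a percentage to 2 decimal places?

Term probabilities: M 0.3272, M+2 0.4896, M+4 0.1832. Base peak = M+2.
P(M+2) = C(2,1) × 0.572^1 × 0.428^1 = 2 × 0.5720 × 0.4280 = 0.489632 (base)
P(M) = C(2,0) × 0.572^2 × 0.428^0 = 1 × 0.327184 × 1.0000 = 0.327184
Relative intensity = 0.327184 / 0.489632 × 100 = 66.82

66.82%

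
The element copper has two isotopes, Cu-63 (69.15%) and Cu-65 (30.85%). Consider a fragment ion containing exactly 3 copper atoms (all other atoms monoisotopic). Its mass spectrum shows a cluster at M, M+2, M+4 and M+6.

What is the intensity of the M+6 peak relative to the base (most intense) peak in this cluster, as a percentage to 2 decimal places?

6.63%

Binomial terms of (0.6915 + 0.3085)^3: M 0.3307, M+2 0.4425, M+4 0.1974, M+6 0.0294 → M+2 is the base peak.
P(M+2) = C(3,1) × 0.6915^2 × 0.3085^1 = 3 × 0.47817225 × 0.3085 = 0.442548 (base)
P(M+6) = C(3,3) × 0.6915^0 × 0.3085^3 = 1 × 1.0000 × 0.02936064 = 0.029361
Relative intensity = 0.029361 / 0.442548 × 100 = 6.63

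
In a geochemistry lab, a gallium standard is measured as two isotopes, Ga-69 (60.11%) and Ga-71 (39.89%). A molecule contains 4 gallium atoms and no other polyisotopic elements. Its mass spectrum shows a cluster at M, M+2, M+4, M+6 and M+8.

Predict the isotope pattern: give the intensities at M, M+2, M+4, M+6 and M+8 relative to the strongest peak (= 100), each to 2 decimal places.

37.67 : 100.00 : 99.54 : 44.04 : 7.31

Expanding (0.6011 + 0.3989)^4:
P(M) = 0.6011^4 = 0.130553
P(M+2) = 4 × 0.6011^3 × 0.3989^1 = 0.346549
P(M+4) = 6 × 0.6011^2 × 0.3989^2 = 0.344963
P(M+6) = 4 × 0.6011^1 × 0.3989^3 = 0.152616
P(M+8) = 0.3989^4 = 0.025320
The M+2 peak is largest (0.346549); scaling to 100 gives 37.67 : 100.00 : 99.54 : 44.04 : 7.31.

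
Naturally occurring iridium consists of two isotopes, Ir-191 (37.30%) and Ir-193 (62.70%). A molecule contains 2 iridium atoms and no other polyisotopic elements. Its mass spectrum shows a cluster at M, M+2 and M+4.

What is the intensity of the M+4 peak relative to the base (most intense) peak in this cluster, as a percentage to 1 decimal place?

84.0%

Binomial terms of (0.3730 + 0.6270)^2: M 0.1391, M+2 0.4677, M+4 0.3931 → M+2 is the base peak.
P(M+2) = C(2,1) × 0.3730^1 × 0.6270^1 = 2 × 0.3730 × 0.6270 = 0.467742 (base)
P(M+4) = C(2,2) × 0.3730^0 × 0.6270^2 = 1 × 1.0000 × 0.393129 = 0.393129
Relative intensity = 0.393129 / 0.467742 × 100 = 84.0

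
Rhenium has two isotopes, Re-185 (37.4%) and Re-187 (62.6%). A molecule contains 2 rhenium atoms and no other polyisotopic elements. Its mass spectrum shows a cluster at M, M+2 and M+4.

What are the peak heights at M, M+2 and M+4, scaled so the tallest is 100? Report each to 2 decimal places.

Each Re atom is independently Re-185 (p = 0.374) or Re-187 (q = 0.626); the cluster is the binomial expansion (p + q)^2.
P(M) = 0.374^2 = 0.139876
P(M+2) = 2 × 0.374^1 × 0.626^1 = 0.468248
P(M+4) = 0.626^2 = 0.391876
The M+2 peak is largest (0.468248); scaling to 100 gives 29.87 : 100.00 : 83.69.

29.87 : 100.00 : 83.69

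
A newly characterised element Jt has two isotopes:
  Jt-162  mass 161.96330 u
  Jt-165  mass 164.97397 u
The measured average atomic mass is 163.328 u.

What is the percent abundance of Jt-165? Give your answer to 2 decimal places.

With x = fraction of Jt-162 (so Jt-165 is 1 − x):
161.96330·x + 164.97397·(1 − x) = 163.328
(161.96330 − 164.97397)·x = 163.328 − 164.97397
x = -1.64597 / -3.01067 = 0.54671 → 54.67% Jt-162, 45.33% Jt-165.

45.33%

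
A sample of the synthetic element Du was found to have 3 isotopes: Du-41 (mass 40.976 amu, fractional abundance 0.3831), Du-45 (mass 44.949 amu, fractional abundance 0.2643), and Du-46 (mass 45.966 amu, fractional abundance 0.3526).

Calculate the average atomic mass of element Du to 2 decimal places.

The abundance-weighted mean is 0.3831 × 40.976 + 0.2643 × 44.949 + 0.3526 × 45.966
= 15.6979 + 11.8800 + 16.2076 = 43.7855 amu

43.79 amu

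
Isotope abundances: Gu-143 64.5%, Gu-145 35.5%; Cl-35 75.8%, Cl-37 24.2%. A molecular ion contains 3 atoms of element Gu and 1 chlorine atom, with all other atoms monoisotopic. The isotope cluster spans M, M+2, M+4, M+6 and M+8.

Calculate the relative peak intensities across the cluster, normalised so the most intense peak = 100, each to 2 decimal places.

Element Gu pattern (n=3): 0.26833613 : 0.44306662 : 0.24385838 : 0.04473887
Chlorine pattern (n=1): 0.7580 : 0.2420
Convolve the two distributions (both contribute in 2-u steps):
  M: 0.26833613×0.7580 = 0.203399
  M+2: 0.26833613×0.2420 + 0.44306662×0.7580 = 0.400782
  M+4: 0.44306662×0.2420 + 0.24385838×0.7580 = 0.292067
  M+6: 0.24385838×0.2420 + 0.04473887×0.7580 = 0.092926
  M+8: 0.04473887×0.2420 = 0.010827
Scale to base peak (0.400782) = 100: 50.75 : 100.00 : 72.87 : 23.19 : 2.70

50.75 : 100.00 : 72.87 : 23.19 : 2.70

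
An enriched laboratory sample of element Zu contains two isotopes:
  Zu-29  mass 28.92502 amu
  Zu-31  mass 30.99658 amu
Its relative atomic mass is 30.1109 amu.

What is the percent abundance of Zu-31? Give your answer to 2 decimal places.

With x = fraction of Zu-29 (so Zu-31 is 1 − x):
28.92502·x + 30.99658·(1 − x) = 30.1109
(28.92502 − 30.99658)·x = 30.1109 − 30.99658
x = -0.88568 / -2.07156 = 0.42754 → 42.75% Zu-29, 57.25% Zu-31.

57.25%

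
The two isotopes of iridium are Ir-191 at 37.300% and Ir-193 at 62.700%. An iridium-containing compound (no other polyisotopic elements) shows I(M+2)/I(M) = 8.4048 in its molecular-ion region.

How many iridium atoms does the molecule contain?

The M+2/M ratio from n Ir atoms is n · q/p = n · 0.62700/0.37300.
n = 8.4048 × 0.37300/0.62700 = 5.00 ≈ 5

5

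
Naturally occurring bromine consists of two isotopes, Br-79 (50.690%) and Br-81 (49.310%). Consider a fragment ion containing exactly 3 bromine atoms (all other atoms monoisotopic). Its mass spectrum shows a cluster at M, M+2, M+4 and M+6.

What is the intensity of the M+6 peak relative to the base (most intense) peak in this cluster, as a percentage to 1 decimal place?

(0.50690 + 0.49310)^3 gives M 0.1302, M+2 0.3801, M+4 0.3698, M+6 0.1199; the largest is M+2.
P(M+2) = C(3,1) × 0.50690^2 × 0.49310^1 = 3 × 0.25694761 × 0.4931 = 0.380103 (base)
P(M+6) = C(3,3) × 0.50690^0 × 0.49310^3 = 1 × 1.0000 × 0.11989609 = 0.119896
Relative intensity = 0.119896 / 0.380103 × 100 = 31.5

31.5%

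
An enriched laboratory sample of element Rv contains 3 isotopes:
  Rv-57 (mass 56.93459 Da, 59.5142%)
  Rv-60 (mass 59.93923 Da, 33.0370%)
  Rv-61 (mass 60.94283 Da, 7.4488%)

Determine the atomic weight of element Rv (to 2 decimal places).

58.23 Da

Weight each isotope mass by its fractional abundance: 0.595142 × 56.93459 + 0.330370 × 59.93923 + 0.074488 × 60.94283
= 33.884166 + 19.802123 + 4.539510 = 58.225799 Da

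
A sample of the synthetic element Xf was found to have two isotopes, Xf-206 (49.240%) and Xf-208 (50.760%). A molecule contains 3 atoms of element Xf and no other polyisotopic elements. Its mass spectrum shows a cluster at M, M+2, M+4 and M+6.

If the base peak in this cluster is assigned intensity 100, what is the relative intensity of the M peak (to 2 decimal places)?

31.37

Binomial terms of (0.49240 + 0.50760)^3: M 0.1194, M+2 0.3692, M+4 0.3806, M+6 0.1308 → M+4 is the base peak.
P(M+4) = C(3,2) × 0.49240^1 × 0.50760^2 = 3 × 0.4924 × 0.25765776 = 0.380612 (base)
P(M) = C(3,0) × 0.49240^3 × 0.50760^0 = 1 × 0.1193862 × 1.0000 = 0.119386
Relative intensity = 0.119386 / 0.380612 × 100 = 31.37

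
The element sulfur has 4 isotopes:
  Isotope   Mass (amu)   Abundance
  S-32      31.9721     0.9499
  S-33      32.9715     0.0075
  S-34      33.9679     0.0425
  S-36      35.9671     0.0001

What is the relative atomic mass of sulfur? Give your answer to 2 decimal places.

32.06 amu

Weight each isotope mass by its fractional abundance: 0.9499 × 31.9721 + 0.0075 × 32.9715 + 0.0425 × 33.9679 + 0.0001 × 35.9671
= 30.37030 + 0.24729 + 1.44364 + 0.00360 = 32.06483 amu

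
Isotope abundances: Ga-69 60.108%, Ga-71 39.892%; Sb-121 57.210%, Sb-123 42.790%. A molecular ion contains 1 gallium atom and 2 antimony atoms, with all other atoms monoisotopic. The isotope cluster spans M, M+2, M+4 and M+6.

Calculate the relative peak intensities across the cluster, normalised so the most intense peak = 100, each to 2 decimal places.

46.31 : 100.00 : 71.88 : 17.19

Gallium pattern (n=1): 0.60108 : 0.39892
Antimony pattern (n=2): 0.32729841 : 0.48960318 : 0.18309841
Convolve the two distributions (both contribute in 2-u steps):
  M: 0.60108×0.32729841 = 0.196733
  M+2: 0.60108×0.48960318 + 0.39892×0.32729841 = 0.424857
  M+4: 0.60108×0.18309841 + 0.39892×0.48960318 = 0.305369
  M+6: 0.39892×0.18309841 = 0.073042
Scale to base peak (0.424857) = 100: 46.31 : 100.00 : 71.88 : 17.19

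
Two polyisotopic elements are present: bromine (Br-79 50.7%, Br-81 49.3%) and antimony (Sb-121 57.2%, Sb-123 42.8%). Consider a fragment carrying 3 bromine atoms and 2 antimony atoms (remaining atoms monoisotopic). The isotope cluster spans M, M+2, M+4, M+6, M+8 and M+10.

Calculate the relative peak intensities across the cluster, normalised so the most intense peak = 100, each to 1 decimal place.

Bromine pattern (n=3): 0.13032384 : 0.38017547 : 0.36967753 : 0.11982316
Antimony pattern (n=2): 0.327184 : 0.489632 : 0.183184
Convolve the two distributions (both contribute in 2-u steps):
  M: 0.13032384×0.327184 = 0.042640
  M+2: 0.13032384×0.489632 + 0.38017547×0.327184 = 0.188198
  M+4: 0.13032384×0.183184 + 0.38017547×0.489632 + 0.36967753×0.327184 = 0.330972
  M+6: 0.38017547×0.183184 + 0.36967753×0.489632 + 0.11982316×0.327184 = 0.289852
  M+8: 0.36967753×0.183184 + 0.11982316×0.489632 = 0.126388
  M+10: 0.11982316×0.183184 = 0.021950
Scale to base peak (0.330972) = 100: 12.9 : 56.9 : 100.0 : 87.6 : 38.2 : 6.6

12.9 : 56.9 : 100.0 : 87.6 : 38.2 : 6.6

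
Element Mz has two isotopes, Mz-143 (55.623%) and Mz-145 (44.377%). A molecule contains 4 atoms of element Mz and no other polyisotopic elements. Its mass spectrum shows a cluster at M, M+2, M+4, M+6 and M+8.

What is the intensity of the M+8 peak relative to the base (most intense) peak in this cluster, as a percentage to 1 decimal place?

(0.55623 + 0.44377)^4 gives M 0.0957, M+2 0.3055, M+4 0.3656, M+6 0.1944, M+8 0.0388; the largest is M+4.
P(M+4) = C(4,2) × 0.55623^2 × 0.44377^2 = 6 × 0.30939181 × 0.19693181 = 0.365575 (base)
P(M+8) = C(4,4) × 0.55623^0 × 0.44377^4 = 1 × 1.0000 × 0.03878214 = 0.038782
Relative intensity = 0.038782 / 0.365575 × 100 = 10.6

10.6%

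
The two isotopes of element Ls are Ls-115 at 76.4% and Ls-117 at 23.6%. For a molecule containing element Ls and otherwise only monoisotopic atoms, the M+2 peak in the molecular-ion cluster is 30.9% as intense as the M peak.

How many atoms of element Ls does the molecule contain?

For n independent Ls atoms, I(M+2)/I(M) = n · (abundance Ls-117) / (abundance Ls-115) = n · 0.236/0.764.
n = 0.309 × 0.764/0.236 = 1.00 ≈ 1

1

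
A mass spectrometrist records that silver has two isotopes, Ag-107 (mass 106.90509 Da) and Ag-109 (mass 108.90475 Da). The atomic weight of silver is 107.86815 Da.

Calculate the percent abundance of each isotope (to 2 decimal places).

Ag-107: 51.84%, Ag-109: 48.16%

Writing the weighted mean with unknown fraction x of Ag-107:
106.90509·x + 108.90475·(1 − x) = 107.86815
(106.90509 − 108.90475)·x = 107.86815 − 108.90475
x = -1.03660 / -1.99966 = 0.51839 → 51.84% Ag-107, 48.16% Ag-109.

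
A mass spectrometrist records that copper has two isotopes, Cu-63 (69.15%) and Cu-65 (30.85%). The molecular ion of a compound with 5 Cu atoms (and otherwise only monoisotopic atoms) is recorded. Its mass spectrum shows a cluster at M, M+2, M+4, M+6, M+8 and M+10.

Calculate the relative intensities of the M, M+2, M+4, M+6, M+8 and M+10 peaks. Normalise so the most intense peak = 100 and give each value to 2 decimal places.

44.83 : 100.00 : 89.23 : 39.81 : 8.88 : 0.79

Each Cu atom is independently Cu-63 (p = 0.6915) or Cu-65 (q = 0.3085); the cluster is the binomial expansion (p + q)^5.
P(M) = 0.6915^5 = 0.158111
P(M+2) = 5 × 0.6915^4 × 0.3085^1 = 0.352691
P(M+4) = 10 × 0.6915^3 × 0.3085^2 = 0.314693
P(M+6) = 10 × 0.6915^2 × 0.3085^3 = 0.140394
P(M+8) = 5 × 0.6915^1 × 0.3085^4 = 0.031317
P(M+10) = 0.3085^5 = 0.002794
The M+2 peak is largest (0.352691); scaling to 100 gives 44.83 : 100.00 : 89.23 : 39.81 : 8.88 : 0.79.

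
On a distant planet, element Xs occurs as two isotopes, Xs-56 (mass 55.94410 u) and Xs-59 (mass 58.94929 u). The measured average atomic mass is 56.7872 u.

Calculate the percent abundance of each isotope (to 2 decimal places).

Xs-56: 71.95%, Xs-59: 28.05%

Writing the weighted mean with unknown fraction x of Xs-56:
55.94410·x + 58.94929·(1 − x) = 56.7872
(55.94410 − 58.94929)·x = 56.7872 − 58.94929
x = -2.16209 / -3.00519 = 0.71945 → 71.95% Xs-56, 28.05% Xs-59.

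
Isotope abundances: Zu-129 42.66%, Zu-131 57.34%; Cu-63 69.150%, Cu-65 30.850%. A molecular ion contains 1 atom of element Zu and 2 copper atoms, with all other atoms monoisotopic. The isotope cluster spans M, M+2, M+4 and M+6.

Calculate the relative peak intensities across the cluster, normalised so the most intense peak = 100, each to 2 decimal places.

44.72 : 100.00 : 62.53 : 11.96

Element Zu pattern (n=1): 0.4266 : 0.5734
Copper pattern (n=2): 0.47817225 : 0.4266555 : 0.09517225
Convolve the two distributions (both contribute in 2-u steps):
  M: 0.4266×0.47817225 = 0.203988
  M+2: 0.4266×0.4266555 + 0.5734×0.47817225 = 0.456195
  M+4: 0.4266×0.09517225 + 0.5734×0.4266555 = 0.285245
  M+6: 0.5734×0.09517225 = 0.054572
Scale to base peak (0.456195) = 100: 44.72 : 100.00 : 62.53 : 11.96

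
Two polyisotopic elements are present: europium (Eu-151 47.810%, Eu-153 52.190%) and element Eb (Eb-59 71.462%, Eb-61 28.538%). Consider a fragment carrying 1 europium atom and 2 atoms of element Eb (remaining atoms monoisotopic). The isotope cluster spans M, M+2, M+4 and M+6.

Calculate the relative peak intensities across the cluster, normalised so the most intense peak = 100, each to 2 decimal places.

Europium pattern (n=1): 0.4781 : 0.5219
Element Eb pattern (n=2): 0.51068174 : 0.40787651 : 0.08144174
Convolve the two distributions (both contribute in 2-u steps):
  M: 0.4781×0.51068174 = 0.244157
  M+2: 0.4781×0.40787651 + 0.5219×0.51068174 = 0.461531
  M+4: 0.4781×0.08144174 + 0.5219×0.40787651 = 0.251808
  M+6: 0.5219×0.08144174 = 0.042504
Scale to base peak (0.461531) = 100: 52.90 : 100.00 : 54.56 : 9.21

52.90 : 100.00 : 54.56 : 9.21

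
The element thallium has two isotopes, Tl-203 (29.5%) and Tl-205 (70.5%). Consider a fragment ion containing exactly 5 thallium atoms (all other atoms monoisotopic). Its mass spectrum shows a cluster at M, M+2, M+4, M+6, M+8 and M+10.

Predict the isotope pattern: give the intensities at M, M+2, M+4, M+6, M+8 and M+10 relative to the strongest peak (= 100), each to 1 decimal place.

The 5 Tl atoms are independent, so intensities follow the terms of (0.295 + 0.705)^5.
P(M) = 0.295^5 = 0.002234
P(M+2) = 5 × 0.295^4 × 0.705^1 = 0.026696
P(M+4) = 10 × 0.295^3 × 0.705^2 = 0.127598
P(M+6) = 10 × 0.295^2 × 0.705^3 = 0.304938
P(M+8) = 5 × 0.295^1 × 0.705^4 = 0.364375
P(M+10) = 0.705^5 = 0.174159
The M+8 peak is largest (0.364375); scaling to 100 gives 0.6 : 7.3 : 35.0 : 83.7 : 100.0 : 47.8.

0.6 : 7.3 : 35.0 : 83.7 : 100.0 : 47.8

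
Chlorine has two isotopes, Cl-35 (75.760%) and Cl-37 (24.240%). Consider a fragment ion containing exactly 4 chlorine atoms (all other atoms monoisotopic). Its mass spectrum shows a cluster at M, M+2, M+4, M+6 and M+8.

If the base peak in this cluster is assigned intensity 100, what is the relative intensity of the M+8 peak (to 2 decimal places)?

0.82

(0.75760 + 0.24240)^4 gives M 0.3294, M+2 0.4216, M+4 0.2023, M+6 0.0432, M+8 0.0035; the largest is M+2.
P(M+2) = C(4,1) × 0.75760^3 × 0.24240^1 = 4 × 0.4348304 × 0.2424 = 0.421612 (base)
P(M+8) = C(4,4) × 0.75760^0 × 0.24240^4 = 1 × 1.0000 × 0.00345247 = 0.003452
Relative intensity = 0.003452 / 0.421612 × 100 = 0.82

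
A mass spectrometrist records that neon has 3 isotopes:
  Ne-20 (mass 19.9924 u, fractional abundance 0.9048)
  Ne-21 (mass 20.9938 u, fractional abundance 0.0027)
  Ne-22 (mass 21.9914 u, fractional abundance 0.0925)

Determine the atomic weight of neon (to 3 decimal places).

Ar = Σ fᵢ·mᵢ = 0.9048 × 19.9924 + 0.0027 × 20.9938 + 0.0925 × 21.9914
= 18.08912 + 0.05668 + 2.03420 = 20.18000 u

20.180 u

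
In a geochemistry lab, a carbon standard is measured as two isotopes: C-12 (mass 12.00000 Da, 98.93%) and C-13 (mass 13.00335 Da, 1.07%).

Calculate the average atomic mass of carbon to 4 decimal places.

12.0107 Da

Average mass = Σ (abundance × isotope mass) = 0.9893 × 12.00000 + 0.0107 × 13.00335
= 11.871600 + 0.139136 = 12.010736 Da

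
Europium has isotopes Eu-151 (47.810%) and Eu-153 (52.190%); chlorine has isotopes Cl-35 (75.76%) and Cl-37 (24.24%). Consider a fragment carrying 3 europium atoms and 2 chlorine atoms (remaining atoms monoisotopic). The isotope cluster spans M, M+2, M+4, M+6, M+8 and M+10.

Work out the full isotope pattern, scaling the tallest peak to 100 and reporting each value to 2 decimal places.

Europium pattern (n=3): 0.10928391 : 0.3578871 : 0.39067407 : 0.14215492
Chlorine pattern (n=2): 0.57395776 : 0.36728448 : 0.05875776
Convolve the two distributions (both contribute in 2-u steps):
  M: 0.10928391×0.57395776 = 0.062724
  M+2: 0.10928391×0.36728448 + 0.3578871×0.57395776 = 0.245550
  M+4: 0.10928391×0.05875776 + 0.3578871×0.36728448 + 0.39067407×0.57395776 = 0.362098
  M+6: 0.3578871×0.05875776 + 0.39067407×0.36728448 + 0.14215492×0.57395776 = 0.246108
  M+8: 0.39067407×0.05875776 + 0.14215492×0.36728448 = 0.075166
  M+10: 0.14215492×0.05875776 = 0.008353
Scale to base peak (0.362098) = 100: 17.32 : 67.81 : 100.00 : 67.97 : 20.76 : 2.31

17.32 : 67.81 : 100.00 : 67.97 : 20.76 : 2.31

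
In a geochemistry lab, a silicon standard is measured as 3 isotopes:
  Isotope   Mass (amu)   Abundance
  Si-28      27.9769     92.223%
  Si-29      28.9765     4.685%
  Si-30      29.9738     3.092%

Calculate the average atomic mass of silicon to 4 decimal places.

Average mass = Σ (abundance × isotope mass) = 0.92223 × 27.9769 + 0.04685 × 28.9765 + 0.03092 × 29.9738
= 25.80114 + 1.35755 + 0.92679 = 28.08548 amu

28.0855 amu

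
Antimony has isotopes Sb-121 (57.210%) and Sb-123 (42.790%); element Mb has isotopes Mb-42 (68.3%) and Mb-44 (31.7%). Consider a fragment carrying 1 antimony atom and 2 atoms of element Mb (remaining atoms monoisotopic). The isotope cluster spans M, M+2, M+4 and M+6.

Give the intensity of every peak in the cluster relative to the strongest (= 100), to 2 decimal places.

Antimony pattern (n=1): 0.5721 : 0.4279
Element Mb pattern (n=2): 0.466489 : 0.433022 : 0.100489
Convolve the two distributions (both contribute in 2-u steps):
  M: 0.5721×0.466489 = 0.266878
  M+2: 0.5721×0.433022 + 0.4279×0.466489 = 0.447343
  M+4: 0.5721×0.100489 + 0.4279×0.433022 = 0.242780
  M+6: 0.4279×0.100489 = 0.042999
Scale to base peak (0.447343) = 100: 59.66 : 100.00 : 54.27 : 9.61

59.66 : 100.00 : 54.27 : 9.61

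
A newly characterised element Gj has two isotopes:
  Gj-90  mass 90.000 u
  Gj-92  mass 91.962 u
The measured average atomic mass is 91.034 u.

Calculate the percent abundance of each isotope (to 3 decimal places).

Gj-90: 47.299%, Gj-92: 52.701%

Let x be the fractional abundance of Gj-90; then Gj-92 has abundance 1 − x.
90.000·x + 91.962·(1 − x) = 91.034
(90.000 − 91.962)·x = 91.034 − 91.962
x = -0.928 / -1.962 = 0.47299 → 47.299% Gj-90, 52.701% Gj-92.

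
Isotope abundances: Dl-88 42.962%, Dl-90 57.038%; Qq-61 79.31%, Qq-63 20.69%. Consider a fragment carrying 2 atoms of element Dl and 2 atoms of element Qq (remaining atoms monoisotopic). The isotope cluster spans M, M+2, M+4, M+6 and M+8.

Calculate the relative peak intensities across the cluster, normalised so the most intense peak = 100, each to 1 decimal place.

Element Dl pattern (n=2): 0.18457334 : 0.49009331 : 0.32533334
Element Qq pattern (n=2): 0.62900761 : 0.32818478 : 0.04280761
Convolve the two distributions (both contribute in 2-u steps):
  M: 0.18457334×0.62900761 = 0.116098
  M+2: 0.18457334×0.32818478 + 0.49009331×0.62900761 = 0.368847
  M+4: 0.18457334×0.04280761 + 0.49009331×0.32818478 + 0.32533334×0.62900761 = 0.373379
  M+6: 0.49009331×0.04280761 + 0.32533334×0.32818478 = 0.127749
  M+8: 0.32533334×0.04280761 = 0.013927
Scale to base peak (0.373379) = 100: 31.1 : 98.8 : 100.0 : 34.2 : 3.7

31.1 : 98.8 : 100.0 : 34.2 : 3.7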